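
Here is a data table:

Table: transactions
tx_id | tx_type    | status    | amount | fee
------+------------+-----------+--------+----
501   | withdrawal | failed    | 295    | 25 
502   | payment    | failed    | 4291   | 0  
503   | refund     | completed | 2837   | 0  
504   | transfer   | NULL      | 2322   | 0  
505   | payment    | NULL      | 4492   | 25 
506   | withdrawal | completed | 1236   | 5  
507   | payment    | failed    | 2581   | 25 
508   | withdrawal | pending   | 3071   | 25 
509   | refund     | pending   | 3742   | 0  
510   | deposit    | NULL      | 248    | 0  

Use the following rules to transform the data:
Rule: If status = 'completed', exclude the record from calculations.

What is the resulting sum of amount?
21042

Step 1: Identify records where status = 'completed'
Step 2: The excluded records sum to 4073
Step 3: Original total amount = 25115
Step 4: Remaining total = 25115 - 4073 = 21042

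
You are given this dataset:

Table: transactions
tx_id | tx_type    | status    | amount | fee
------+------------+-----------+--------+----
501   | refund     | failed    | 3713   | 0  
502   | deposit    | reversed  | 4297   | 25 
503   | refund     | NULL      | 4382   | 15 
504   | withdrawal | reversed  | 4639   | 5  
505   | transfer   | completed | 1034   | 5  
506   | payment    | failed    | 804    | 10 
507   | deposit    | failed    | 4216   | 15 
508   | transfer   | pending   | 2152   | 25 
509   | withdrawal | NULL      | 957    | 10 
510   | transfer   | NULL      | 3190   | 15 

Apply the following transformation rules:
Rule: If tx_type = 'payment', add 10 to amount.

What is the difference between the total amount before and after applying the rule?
10

Step 1: Original sum of amount = 29384
Step 2: 1 records have tx_type = 'payment'
Step 3: Each affected record changes by 10
Step 4: Total change = 1 × 10 = 10
Step 5: New sum = 29384 + 10 = 29394
Step 6: Difference = |29394 - 29384| = 10
        (Sum increased by 10)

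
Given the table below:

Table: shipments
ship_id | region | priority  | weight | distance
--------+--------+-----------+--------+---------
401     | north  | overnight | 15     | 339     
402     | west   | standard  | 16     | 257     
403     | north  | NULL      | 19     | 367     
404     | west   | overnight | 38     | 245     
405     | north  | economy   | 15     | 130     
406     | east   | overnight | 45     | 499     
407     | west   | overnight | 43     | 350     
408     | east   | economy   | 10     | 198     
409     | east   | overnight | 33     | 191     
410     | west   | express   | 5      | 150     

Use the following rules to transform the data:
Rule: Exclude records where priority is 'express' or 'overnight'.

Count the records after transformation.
4

Step 1: Count records to exclude
  - 1 (express) + 5 (overnight) = 6 records
Step 2: Total records: 10
Step 3: Remaining = 10 - 6 = 4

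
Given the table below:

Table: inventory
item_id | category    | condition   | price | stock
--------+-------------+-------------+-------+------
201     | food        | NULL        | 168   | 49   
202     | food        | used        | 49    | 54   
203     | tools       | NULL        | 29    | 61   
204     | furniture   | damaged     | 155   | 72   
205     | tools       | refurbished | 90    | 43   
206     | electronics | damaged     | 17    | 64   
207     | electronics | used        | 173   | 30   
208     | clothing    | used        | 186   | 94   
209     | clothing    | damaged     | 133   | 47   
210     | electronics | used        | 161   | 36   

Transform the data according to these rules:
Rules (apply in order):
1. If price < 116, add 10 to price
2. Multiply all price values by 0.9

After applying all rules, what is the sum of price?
1080.9

Step 1: Apply Rule 1 - Add 10 to records with price < 116
  - 4 records affected: 185 + (4 × 10) = 225
  - Unaffected records: 976
  - Sum after Rule 1: 1201
Step 2: Apply Rule 2 - Multiply all by 0.9
  - 1201 × 0.9 = 1080.9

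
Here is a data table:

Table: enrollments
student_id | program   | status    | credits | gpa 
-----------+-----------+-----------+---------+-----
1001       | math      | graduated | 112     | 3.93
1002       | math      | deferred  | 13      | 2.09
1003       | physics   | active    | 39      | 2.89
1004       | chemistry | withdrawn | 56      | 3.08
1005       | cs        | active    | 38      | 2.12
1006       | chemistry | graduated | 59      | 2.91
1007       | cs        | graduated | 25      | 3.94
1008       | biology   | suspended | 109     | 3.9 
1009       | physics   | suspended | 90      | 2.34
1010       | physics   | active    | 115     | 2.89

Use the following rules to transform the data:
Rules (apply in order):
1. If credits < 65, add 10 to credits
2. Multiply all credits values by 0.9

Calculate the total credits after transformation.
644.4

Step 1: Apply Rule 1 - Add 10 to records with credits < 65
  - 6 records affected: 230 + (6 × 10) = 290
  - Unaffected records: 426
  - Sum after Rule 1: 716
Step 2: Apply Rule 2 - Multiply all by 0.9
  - 716 × 0.9 = 644.4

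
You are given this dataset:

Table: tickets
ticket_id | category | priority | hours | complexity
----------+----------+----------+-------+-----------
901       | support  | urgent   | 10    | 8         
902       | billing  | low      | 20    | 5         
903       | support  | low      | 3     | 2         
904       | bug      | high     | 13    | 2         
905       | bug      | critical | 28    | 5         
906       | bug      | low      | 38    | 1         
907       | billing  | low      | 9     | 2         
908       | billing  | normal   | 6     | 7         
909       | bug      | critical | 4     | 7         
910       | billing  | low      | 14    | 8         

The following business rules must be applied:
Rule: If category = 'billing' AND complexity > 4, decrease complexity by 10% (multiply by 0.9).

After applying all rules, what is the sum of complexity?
45.0

Step 1: Find records where category = 'billing' AND complexity > 4
Step 2: 3 records match, summing to 20
Step 3: After multiplier: 20 × 0.9 = 18.0
Step 4: Unaffected records sum: 27
Step 5: Final sum = 18.0 + 27 = 45.0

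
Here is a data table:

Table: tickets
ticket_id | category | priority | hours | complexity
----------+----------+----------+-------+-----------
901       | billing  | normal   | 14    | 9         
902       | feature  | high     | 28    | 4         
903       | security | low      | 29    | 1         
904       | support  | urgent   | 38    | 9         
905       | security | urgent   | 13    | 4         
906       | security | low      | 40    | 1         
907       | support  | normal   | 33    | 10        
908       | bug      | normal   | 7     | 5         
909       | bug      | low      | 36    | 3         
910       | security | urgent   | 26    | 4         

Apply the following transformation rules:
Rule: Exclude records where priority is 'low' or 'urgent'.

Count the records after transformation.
4

Step 1: Count records to exclude
  - 3 (low) + 3 (urgent) = 6 records
Step 2: Total records: 10
Step 3: Remaining = 10 - 6 = 4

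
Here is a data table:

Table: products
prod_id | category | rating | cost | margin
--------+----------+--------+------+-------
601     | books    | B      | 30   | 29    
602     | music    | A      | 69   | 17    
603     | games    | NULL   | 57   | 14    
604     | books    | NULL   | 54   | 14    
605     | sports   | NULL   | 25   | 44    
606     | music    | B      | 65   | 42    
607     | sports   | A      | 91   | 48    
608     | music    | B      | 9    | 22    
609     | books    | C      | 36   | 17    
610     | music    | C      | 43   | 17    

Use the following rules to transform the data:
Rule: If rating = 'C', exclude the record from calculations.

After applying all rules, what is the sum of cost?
400

Step 1: Identify records where rating = 'C'
Step 2: The excluded records sum to 79
Step 3: Original total cost = 479
Step 4: Remaining total = 479 - 79 = 400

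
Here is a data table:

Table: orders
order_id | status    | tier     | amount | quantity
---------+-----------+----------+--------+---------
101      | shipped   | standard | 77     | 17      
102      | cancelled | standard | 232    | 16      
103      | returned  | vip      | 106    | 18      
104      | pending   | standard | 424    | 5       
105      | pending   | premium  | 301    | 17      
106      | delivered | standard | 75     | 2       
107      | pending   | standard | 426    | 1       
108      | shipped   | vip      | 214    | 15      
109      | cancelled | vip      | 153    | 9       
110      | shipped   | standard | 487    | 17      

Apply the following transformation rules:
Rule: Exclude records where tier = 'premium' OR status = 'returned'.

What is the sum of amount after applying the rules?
2088

Step 1: Find records where tier = 'premium' OR status = 'returned'
Step 2: 2 records match, summing to 407
Step 3: Original sum: 2495
Step 4: Remaining sum = 2495 - 407 = 2088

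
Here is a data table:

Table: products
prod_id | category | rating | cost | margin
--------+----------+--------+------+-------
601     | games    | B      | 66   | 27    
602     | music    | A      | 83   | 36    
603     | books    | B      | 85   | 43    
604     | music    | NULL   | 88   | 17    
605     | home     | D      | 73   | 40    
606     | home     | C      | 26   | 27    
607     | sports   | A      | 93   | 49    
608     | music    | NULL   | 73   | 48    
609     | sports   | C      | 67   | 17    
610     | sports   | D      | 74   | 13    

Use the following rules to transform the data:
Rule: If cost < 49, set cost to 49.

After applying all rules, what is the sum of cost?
751

Step 1: 1 records have cost < 49
Step 2: These records originally summed to 26
Step 3: After setting to minimum: 1 × 49 = 49
Step 4: Unaffected records sum: 702
Step 5: Final sum = 49 + 702 = 751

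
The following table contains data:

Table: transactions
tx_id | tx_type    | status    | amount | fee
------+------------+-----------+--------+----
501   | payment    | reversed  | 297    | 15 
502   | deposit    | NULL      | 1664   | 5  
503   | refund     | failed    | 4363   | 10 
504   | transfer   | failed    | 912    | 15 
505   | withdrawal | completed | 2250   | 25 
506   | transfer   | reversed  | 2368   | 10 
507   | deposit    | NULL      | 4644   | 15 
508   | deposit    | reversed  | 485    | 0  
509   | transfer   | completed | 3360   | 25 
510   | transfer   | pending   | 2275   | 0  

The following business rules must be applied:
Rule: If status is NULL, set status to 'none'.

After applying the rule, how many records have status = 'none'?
2

Step 1: Count records where status IS NULL
Step 2: Found 2 records with NULL status
Step 3: These records will have status set to 'none'
Step 4: Records already having status = 'none': 0
Step 5: Answer: 2 + 0 = 2 records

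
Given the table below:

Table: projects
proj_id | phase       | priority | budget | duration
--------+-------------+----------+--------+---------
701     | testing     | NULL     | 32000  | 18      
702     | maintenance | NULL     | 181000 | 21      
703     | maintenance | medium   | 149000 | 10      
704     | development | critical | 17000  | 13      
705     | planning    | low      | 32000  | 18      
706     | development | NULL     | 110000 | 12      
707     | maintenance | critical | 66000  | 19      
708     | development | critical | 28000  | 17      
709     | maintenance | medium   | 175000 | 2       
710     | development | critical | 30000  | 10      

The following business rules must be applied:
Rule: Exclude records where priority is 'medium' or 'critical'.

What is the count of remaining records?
4

Step 1: Count records to exclude
  - 2 (medium) + 4 (critical) = 6 records
Step 2: Total records: 10
Step 3: Remaining = 10 - 6 = 4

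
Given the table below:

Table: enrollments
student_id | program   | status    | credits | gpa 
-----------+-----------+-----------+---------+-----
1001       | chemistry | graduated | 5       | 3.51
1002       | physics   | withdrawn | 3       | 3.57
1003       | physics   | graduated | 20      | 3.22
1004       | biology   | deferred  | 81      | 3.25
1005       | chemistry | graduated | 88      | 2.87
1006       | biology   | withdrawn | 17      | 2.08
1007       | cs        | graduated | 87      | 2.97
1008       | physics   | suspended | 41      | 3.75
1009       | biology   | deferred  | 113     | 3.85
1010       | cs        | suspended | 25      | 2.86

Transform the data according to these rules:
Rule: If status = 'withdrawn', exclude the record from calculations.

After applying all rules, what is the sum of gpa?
26.28

Step 1: Identify records where status = 'withdrawn'
Step 2: The excluded records sum to 5.65
Step 3: Original total gpa = 31.93
Step 4: Remaining total = 31.93 - 5.65 = 26.28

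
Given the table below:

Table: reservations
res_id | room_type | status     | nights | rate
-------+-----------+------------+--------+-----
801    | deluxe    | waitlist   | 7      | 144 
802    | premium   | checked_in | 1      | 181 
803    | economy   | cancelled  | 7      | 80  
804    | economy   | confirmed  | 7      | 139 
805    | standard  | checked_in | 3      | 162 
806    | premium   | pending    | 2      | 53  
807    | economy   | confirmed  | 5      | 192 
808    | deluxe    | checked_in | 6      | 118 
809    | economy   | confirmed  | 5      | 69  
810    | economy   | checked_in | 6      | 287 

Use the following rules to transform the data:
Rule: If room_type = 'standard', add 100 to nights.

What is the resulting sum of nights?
149

Step 1: Count records where room_type = 'standard': 1
Step 2: Total bonus added: 1 × 100 = 100
Step 3: Original sum of nights: 49
Step 4: Final sum = 49 + 100 = 149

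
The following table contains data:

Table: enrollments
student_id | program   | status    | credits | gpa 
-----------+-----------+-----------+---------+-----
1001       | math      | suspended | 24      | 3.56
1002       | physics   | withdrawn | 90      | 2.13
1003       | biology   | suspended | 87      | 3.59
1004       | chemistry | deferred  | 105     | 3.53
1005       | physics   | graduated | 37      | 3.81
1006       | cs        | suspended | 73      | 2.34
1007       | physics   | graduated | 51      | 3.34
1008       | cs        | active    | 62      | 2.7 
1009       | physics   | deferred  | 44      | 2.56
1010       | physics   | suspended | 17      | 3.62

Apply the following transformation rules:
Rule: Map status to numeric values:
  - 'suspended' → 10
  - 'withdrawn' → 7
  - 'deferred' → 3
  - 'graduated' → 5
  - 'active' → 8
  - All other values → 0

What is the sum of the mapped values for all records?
71

Step 1: Apply mapping to each record
Step 2: Count by status:
  'suspended': 4 records × 10 = 40
  'withdrawn': 1 records × 7 = 7
  'deferred': 2 records × 3 = 6
  'graduated': 2 records × 5 = 10
  'active': 1 records × 8 = 8
Step 3: Sum all mapped values = 71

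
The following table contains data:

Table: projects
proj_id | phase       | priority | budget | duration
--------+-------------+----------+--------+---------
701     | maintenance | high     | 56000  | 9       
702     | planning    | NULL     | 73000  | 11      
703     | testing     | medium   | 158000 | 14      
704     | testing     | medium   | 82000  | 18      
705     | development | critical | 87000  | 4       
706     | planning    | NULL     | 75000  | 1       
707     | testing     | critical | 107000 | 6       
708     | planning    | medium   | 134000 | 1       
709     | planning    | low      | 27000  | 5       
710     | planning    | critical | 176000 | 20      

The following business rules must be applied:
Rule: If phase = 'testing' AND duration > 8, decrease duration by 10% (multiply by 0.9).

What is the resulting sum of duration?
85.8

Step 1: Find records where phase = 'testing' AND duration > 8
Step 2: 2 records match, summing to 32
Step 3: After multiplier: 32 × 0.9 = 28.8
Step 4: Unaffected records sum: 57
Step 5: Final sum = 28.8 + 57 = 85.8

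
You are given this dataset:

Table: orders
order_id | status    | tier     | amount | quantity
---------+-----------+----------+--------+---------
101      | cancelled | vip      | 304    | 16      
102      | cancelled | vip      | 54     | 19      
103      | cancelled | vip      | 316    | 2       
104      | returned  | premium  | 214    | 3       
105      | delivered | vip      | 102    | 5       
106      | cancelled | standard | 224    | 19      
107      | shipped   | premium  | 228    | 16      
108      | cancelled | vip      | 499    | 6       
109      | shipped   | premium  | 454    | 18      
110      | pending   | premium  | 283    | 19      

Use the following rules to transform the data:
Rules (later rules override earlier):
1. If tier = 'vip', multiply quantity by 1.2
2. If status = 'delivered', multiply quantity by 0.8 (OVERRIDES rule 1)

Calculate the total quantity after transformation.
130.6

Step 1: Rule 2 takes priority for records with status = 'delivered'
  - 1 records: 5 × 0.8 = 4.0
Step 2: Rule 1 applies to remaining records with tier = 'vip'
  - 4 records: 43 × 1.2 = 51.6
Step 3: Other records unchanged: 75
Step 4: Final sum = 4.0 + 51.6 + 75 = 130.6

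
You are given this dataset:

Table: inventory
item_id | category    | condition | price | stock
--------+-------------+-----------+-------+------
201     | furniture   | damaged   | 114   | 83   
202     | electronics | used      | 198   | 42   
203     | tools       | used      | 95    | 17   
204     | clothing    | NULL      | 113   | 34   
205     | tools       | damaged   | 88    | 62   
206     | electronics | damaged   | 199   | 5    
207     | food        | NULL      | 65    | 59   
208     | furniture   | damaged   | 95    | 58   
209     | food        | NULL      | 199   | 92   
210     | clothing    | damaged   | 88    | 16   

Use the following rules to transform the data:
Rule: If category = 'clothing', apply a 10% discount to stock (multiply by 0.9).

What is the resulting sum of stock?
463.0

Step 1: Records with category = 'clothing' have total stock = 50
Step 2: Apply multiplier: 50 × 0.9 = 45.0
Step 3: Other records total: 418
Step 4: Final sum = 45.0 + 418 = 463.0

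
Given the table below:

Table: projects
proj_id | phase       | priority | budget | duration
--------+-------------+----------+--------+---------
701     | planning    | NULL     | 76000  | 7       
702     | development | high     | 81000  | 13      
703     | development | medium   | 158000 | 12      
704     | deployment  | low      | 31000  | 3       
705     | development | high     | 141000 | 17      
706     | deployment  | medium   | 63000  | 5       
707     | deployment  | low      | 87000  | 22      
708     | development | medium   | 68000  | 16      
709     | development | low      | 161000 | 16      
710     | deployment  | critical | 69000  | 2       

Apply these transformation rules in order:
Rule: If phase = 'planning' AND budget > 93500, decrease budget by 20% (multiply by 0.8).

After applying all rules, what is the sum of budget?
935000

Step 1: Find records where phase = 'planning' AND budget > 93500
Step 2: 0 records match, summing to 0
Step 3: After multiplier: 0 × 0.8 = 0.0
Step 4: Unaffected records sum: 935000
Step 5: Final sum = 0.0 + 935000 = 935000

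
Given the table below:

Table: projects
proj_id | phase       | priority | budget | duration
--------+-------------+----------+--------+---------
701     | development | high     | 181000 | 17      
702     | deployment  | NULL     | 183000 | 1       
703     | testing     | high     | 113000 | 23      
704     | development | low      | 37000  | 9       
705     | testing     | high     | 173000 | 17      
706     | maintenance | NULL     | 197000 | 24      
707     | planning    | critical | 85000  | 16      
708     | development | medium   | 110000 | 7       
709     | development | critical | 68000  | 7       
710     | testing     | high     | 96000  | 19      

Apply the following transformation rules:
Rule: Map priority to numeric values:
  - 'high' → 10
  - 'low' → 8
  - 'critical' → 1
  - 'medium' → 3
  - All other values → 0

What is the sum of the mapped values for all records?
53

Step 1: Apply mapping to each record
Step 2: Count by status:
  'high': 4 records × 10 = 40
  'low': 1 records × 8 = 8
  'critical': 2 records × 1 = 2
  'medium': 1 records × 3 = 3
Step 3: Sum all mapped values = 53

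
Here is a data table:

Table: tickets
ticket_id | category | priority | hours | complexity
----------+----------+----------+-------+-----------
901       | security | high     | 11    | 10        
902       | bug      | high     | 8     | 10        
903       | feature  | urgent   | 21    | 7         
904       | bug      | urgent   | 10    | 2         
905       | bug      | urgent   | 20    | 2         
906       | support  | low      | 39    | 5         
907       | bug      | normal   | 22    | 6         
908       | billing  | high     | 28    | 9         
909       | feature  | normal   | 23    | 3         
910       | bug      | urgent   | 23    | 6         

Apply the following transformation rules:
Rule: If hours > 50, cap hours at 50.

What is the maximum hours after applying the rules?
39

Step 1: Original maximum hours = 39
Step 2: Check cap of 50 against maximum
Step 3: No records exceed the cap (max 39 <= cap 50), so no capping applies
Step 4: Maximum after transformation = 39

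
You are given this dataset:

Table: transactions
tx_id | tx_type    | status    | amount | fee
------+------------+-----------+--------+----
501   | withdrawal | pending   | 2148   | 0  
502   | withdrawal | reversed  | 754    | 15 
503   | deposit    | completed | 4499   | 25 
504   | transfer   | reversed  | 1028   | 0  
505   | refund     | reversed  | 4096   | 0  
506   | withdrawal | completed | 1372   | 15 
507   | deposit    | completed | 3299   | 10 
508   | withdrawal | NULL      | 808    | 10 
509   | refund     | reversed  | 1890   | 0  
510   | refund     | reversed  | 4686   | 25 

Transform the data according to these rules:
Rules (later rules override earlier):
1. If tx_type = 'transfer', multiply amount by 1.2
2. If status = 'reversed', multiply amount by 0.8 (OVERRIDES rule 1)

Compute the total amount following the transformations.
22089.2

Step 1: Rule 2 takes priority for records with status = 'reversed'
  - 5 records: 12454 × 0.8 = 9963.2
Step 2: Rule 1 applies to remaining records with tx_type = 'transfer'
  - 0 records: 0 × 1.2 = 0.0
Step 3: Other records unchanged: 12126
Step 4: Final sum = 9963.2 + 0.0 + 12126 = 22089.2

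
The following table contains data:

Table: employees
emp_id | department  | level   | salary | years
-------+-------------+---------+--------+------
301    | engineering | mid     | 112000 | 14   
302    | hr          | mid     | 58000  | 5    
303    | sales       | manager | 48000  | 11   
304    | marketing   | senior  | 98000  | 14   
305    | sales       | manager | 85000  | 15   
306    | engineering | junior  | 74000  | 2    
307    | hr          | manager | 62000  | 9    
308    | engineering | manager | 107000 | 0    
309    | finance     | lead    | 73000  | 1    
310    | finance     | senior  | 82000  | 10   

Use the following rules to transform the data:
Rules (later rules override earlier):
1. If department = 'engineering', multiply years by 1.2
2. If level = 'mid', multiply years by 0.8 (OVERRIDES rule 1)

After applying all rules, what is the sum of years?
77.6

Step 1: Rule 2 takes priority for records with level = 'mid'
  - 2 records: 19 × 0.8 = 15.2
Step 2: Rule 1 applies to remaining records with department = 'engineering'
  - 2 records: 2 × 1.2 = 2.4
Step 3: Other records unchanged: 60
Step 4: Final sum = 15.2 + 2.4 + 60 = 77.6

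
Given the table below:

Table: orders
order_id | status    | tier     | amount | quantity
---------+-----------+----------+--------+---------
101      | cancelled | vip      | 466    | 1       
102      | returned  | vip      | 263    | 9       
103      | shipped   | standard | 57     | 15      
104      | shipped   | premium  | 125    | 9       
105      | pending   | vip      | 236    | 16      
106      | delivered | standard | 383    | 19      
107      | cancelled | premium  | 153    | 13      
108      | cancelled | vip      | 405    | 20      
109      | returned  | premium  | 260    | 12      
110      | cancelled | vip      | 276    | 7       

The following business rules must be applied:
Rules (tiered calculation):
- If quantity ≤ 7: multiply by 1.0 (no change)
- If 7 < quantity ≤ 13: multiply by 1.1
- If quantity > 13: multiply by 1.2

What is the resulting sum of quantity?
139.3

Step 1: Tier 1 (quantity ≤ 7): 2 records, sum = 8 × 1.0 = 8.0
Step 2: Tier 2 (7 < quantity ≤ 13): 4 records, sum = 43 × 1.1 = 47.3
Step 3: Tier 3 (quantity > 13): 4 records, sum = 70 × 1.2 = 84.0
Step 4: Final sum = 8.0 + 47.3 + 84.0 = 139.3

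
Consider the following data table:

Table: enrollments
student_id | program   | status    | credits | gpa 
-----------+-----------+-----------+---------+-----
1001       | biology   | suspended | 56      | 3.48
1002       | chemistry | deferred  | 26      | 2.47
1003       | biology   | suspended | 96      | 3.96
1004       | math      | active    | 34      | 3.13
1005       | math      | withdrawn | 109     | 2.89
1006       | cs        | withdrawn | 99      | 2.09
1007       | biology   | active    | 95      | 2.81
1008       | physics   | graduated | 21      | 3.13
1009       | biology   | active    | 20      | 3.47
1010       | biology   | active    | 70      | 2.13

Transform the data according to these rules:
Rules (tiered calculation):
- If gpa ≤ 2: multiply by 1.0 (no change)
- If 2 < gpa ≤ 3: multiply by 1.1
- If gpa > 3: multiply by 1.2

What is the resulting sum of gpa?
34.23

Step 1: Tier 1 (gpa ≤ 2): 0 records, sum = 0 × 1.0 = 0.0
Step 2: Tier 2 (2 < gpa ≤ 3): 5 records, sum = 12.39 × 1.1 = 13.63
Step 3: Tier 3 (gpa > 3): 5 records, sum = 17.17 × 1.2 = 20.6
Step 4: Final sum = 0.0 + 13.63 + 20.6 = 34.23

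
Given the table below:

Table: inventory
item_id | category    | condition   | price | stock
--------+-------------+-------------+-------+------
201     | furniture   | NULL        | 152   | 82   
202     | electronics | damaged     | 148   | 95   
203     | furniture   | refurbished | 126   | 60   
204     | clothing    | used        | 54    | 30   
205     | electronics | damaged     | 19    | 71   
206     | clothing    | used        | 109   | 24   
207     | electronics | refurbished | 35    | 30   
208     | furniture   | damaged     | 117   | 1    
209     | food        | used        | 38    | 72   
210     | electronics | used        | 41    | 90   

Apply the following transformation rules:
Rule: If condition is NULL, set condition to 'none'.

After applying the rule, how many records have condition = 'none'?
1

Step 1: Count records where condition IS NULL
Step 2: Found 1 records with NULL condition
Step 3: These records will have condition set to 'none'
Step 4: Records already having condition = 'none': 0
Step 5: Answer: 1 + 0 = 1 records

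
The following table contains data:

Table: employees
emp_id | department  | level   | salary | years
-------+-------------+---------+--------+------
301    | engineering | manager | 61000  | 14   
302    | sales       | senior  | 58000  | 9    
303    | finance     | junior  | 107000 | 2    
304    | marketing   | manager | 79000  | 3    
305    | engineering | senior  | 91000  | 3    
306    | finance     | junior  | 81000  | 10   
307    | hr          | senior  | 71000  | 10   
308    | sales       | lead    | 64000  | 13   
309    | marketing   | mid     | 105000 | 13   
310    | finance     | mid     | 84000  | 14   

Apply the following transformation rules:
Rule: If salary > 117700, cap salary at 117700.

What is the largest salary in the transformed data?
107000

Step 1: Original maximum salary = 107000
Step 2: Check cap of 117700 against maximum
Step 3: No records exceed the cap (max 107000 <= cap 117700), so no capping applies
Step 4: Maximum after transformation = 107000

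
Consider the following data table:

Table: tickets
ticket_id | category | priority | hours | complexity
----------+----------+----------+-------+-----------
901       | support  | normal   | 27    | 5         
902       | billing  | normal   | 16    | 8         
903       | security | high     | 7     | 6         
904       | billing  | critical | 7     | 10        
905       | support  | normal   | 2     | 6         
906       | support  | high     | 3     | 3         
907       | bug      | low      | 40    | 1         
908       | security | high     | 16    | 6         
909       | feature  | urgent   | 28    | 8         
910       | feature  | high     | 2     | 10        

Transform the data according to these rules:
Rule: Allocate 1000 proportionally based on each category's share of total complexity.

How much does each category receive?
billing: 285.71, bug: 15.87, feature: 285.71, security: 190.48, support: 222.22

Step 1: Calculate total complexity = 63
Step 2: Calculate each category's proportion:
  billing: 18/63 = 28.57% → 285.71
  bug: 1/63 = 1.59% → 15.87
  feature: 18/63 = 28.57% → 285.71
  security: 12/63 = 19.05% → 190.48
  support: 14/63 = 22.22% → 222.22
Step 3: Verify: sum of allocations ≈ 1000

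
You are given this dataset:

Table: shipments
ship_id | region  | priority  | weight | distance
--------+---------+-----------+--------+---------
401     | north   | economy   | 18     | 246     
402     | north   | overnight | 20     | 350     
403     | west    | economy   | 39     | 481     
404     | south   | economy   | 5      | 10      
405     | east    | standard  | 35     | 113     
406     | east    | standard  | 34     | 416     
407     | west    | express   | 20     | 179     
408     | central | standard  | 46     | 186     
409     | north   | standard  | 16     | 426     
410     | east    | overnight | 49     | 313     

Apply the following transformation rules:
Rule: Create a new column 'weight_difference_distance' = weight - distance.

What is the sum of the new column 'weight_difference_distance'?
-2438

Step 1: For each record, compute weight - distance
Example calculations:
  18 - 246 = -228
  20 - 350 = -330
  39 - 481 = -442
  ...
Step 2: Sum all derived values
Step 3: Total = -2438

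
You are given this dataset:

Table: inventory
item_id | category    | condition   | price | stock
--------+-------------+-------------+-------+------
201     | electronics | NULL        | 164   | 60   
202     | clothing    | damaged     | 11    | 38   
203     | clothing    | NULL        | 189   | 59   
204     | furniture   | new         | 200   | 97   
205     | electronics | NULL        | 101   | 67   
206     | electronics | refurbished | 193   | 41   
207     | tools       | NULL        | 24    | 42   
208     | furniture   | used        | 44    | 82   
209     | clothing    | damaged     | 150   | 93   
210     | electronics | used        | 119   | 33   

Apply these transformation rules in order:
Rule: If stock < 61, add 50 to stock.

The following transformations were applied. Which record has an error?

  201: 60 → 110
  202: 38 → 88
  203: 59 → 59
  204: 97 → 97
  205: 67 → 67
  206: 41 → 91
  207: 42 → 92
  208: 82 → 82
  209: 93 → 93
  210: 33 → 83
Record 203 has an error. The correct transformed value should be 109, not 59.

Step 1: Check each record against the rule
Step 2: Record 203 has stock = 59
Step 3: Since 59 < 61, the bonus should have been applied
Step 4: Correct value = 109, but claimed value = 59
Conclusion: Record 203 has the error.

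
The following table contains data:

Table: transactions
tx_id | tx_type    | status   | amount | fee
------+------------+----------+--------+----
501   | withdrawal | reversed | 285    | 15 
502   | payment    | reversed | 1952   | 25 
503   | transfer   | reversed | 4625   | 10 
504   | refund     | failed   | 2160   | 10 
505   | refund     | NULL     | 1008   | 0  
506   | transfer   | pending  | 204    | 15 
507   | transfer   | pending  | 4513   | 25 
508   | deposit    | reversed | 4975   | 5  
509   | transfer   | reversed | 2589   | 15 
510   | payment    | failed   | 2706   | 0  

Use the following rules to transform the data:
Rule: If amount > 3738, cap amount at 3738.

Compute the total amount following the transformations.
22118

Step 1: 3 records have amount > 3738
Step 2: These records originally summed to 14113
Step 3: After capping: 3 × 3738 = 11214
Step 4: Unaffected records sum: 10904
Step 5: Final sum = 11214 + 10904 = 22118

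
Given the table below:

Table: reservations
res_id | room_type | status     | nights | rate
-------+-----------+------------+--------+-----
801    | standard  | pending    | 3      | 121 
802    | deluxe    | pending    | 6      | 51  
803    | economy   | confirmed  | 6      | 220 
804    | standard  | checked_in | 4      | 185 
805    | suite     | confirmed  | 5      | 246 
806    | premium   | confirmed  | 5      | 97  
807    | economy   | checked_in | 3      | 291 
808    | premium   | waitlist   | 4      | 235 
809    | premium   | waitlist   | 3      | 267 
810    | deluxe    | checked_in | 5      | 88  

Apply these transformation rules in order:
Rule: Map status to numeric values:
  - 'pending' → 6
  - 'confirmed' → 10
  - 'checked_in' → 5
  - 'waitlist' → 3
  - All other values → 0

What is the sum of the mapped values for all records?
63

Step 1: Apply mapping to each record
Step 2: Count by status:
  'pending': 2 records × 6 = 12
  'confirmed': 3 records × 10 = 30
  'checked_in': 3 records × 5 = 15
  'waitlist': 2 records × 3 = 6
Step 3: Sum all mapped values = 63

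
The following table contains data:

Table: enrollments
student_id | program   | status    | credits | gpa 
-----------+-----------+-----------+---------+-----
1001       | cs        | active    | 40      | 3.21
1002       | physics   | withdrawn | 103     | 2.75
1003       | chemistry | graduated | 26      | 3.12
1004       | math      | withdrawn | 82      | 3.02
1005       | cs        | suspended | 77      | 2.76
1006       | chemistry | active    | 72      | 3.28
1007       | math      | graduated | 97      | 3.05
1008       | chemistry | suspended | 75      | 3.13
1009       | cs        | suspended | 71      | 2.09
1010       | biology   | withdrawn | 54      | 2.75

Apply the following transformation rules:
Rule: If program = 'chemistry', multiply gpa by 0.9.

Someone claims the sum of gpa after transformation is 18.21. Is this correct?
No, the correct result is 28.21.

Step 1: Calculate the correct sum after transformation
Step 2: Apply multiplier 0.9 to records where program = 'chemistry'
Step 3: Correct result = 28.21
Step 4: Claimed result = 18.21
Step 5: 28.21 ≠ 18.21
Conclusion: The claimed result is incorrect. The correct answer is 28.21.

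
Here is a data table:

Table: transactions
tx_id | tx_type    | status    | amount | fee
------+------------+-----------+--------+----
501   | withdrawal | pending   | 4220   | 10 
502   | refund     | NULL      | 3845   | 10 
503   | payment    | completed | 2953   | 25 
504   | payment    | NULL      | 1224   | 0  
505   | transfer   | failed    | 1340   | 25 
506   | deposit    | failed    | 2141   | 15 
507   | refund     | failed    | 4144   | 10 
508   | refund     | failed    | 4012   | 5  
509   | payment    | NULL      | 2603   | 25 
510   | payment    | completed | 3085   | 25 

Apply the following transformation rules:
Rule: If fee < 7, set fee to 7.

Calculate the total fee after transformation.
159

Step 1: 2 records have fee < 7
Step 2: These records originally summed to 5
Step 3: After setting to minimum: 2 × 7 = 14
Step 4: Unaffected records sum: 145
Step 5: Final sum = 14 + 145 = 159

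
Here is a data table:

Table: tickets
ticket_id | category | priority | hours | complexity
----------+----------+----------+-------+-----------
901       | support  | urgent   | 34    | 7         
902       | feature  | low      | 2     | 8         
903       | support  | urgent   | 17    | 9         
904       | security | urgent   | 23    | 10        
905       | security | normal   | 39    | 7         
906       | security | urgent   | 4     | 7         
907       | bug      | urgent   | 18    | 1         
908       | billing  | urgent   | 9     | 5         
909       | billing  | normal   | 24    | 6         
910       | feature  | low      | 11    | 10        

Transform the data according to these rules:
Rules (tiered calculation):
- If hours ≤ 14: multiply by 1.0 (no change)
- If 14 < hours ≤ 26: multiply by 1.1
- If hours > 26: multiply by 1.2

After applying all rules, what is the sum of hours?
203.8

Step 1: Tier 1 (hours ≤ 14): 4 records, sum = 26 × 1.0 = 26.0
Step 2: Tier 2 (14 < hours ≤ 26): 4 records, sum = 82 × 1.1 = 90.2
Step 3: Tier 3 (hours > 26): 2 records, sum = 73 × 1.2 = 87.6
Step 4: Final sum = 26.0 + 90.2 + 87.6 = 203.8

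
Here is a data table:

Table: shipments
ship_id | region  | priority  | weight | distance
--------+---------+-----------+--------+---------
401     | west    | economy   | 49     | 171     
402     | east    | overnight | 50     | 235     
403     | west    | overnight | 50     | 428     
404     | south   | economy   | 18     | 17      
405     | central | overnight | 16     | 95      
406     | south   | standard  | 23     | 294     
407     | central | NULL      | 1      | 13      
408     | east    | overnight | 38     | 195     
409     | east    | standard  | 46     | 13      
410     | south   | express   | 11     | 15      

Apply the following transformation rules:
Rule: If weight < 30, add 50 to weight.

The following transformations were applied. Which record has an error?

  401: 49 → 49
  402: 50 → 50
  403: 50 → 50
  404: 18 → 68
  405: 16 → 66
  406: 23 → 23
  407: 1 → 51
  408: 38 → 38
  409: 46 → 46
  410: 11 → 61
Record 406 has an error. The correct transformed value should be 73, not 23.

Step 1: Check each record against the rule
Step 2: Record 406 has weight = 23
Step 3: Since 23 < 30, the bonus should have been applied
Step 4: Correct value = 73, but claimed value = 23
Conclusion: Record 406 has the error.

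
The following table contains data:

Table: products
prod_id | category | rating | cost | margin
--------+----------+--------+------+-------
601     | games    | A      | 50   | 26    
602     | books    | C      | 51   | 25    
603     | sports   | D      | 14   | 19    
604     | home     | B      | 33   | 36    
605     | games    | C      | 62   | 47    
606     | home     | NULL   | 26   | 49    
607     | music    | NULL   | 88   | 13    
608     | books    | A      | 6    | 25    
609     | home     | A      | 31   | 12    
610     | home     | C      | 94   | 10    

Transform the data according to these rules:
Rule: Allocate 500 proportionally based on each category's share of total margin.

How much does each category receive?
books: 95.42, games: 139.31, home: 204.2, music: 24.81, sports: 36.26

Step 1: Calculate total margin = 262
Step 2: Calculate each category's proportion:
  books: 50/262 = 19.08% → 95.42
  games: 73/262 = 27.86% → 139.31
  home: 107/262 = 40.84% → 204.2
  music: 13/262 = 4.96% → 24.81
  sports: 19/262 = 7.25% → 36.26
Step 3: Verify: sum of allocations ≈ 500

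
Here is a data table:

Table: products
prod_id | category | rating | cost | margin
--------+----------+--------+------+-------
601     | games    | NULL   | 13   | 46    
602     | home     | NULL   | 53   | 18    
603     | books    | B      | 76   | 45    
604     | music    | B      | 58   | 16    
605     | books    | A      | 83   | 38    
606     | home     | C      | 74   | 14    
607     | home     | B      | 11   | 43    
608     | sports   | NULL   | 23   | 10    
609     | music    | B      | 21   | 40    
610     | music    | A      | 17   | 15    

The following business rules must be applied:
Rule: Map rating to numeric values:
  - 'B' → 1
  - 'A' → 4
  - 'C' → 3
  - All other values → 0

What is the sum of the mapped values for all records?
15

Step 1: Apply mapping to each record
Step 2: Count by status:
  'B': 4 records × 1 = 4
  'A': 2 records × 4 = 8
  'C': 1 records × 3 = 3
Step 3: Sum all mapped values = 15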